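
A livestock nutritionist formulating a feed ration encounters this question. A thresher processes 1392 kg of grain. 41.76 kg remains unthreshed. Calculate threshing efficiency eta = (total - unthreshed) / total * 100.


eta = (total - unthreshed) / total * 100
    = (1392 - 41.76) / 1392 * 100
    = 1350.24 / 1392 * 100
    = 97%


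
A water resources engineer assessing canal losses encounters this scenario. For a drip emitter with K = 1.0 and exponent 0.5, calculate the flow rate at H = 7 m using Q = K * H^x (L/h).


Q = K * H^x
  = 1.0 * 7^0.5
  = 1.0 * 2.6458
  = 2.65 L/h


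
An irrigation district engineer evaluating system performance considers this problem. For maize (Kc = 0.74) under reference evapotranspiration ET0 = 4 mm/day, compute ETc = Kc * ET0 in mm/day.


ETc = Kc * ET0
    = 0.74 * 4
    = 2.96 mm/day


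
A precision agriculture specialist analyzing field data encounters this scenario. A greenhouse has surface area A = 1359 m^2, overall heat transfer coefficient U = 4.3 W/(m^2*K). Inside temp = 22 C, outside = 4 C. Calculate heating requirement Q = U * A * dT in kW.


dT = 22 - (4) = 18 K
Q = U * A * dT
  = 4.3 * 1359 * 18
  = 105186.60 W = 105.19 kW


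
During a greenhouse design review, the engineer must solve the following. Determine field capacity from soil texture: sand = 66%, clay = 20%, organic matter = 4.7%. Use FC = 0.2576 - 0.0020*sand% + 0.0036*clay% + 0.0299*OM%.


FC = 0.2576 - 0.0020*66 + 0.0036*20 + 0.0299*4.7
   = 0.2576 - 0.1320 + 0.0720 + 0.1405
   = 0.3381


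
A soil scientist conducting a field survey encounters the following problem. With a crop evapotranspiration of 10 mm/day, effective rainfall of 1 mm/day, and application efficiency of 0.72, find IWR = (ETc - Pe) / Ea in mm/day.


IWR = (ETc - Pe) / Ea
    = (10 - 1) / 0.72
    = 9 / 0.72
    = 12.50 mm/day


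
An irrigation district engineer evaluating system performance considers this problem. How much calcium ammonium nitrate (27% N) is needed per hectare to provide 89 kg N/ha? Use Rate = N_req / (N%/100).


Rate = N_required / (N_content / 100)
     = 89 / (27 / 100)
     = 89 / 0.27
     = 329.63 kg/ha


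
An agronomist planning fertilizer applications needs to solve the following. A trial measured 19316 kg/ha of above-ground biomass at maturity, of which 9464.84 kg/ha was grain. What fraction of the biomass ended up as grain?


HI = grain_yield / biomass
   = 9464.84 / 19316
   = 0.49


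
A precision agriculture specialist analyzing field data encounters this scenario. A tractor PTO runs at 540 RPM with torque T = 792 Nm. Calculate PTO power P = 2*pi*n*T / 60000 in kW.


P = 2*pi*n*T / 60000
  = 2*pi * 540 * 792 / 60000
  = 2687192.69 / 60000
  = 44.79 kW


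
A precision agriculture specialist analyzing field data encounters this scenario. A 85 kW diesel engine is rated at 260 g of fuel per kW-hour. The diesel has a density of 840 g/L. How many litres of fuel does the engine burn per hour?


FC = P * BSFC / rho_fuel
   = 85 * 260 / 840
   = 22100 / 840
   = 26.31 L/h


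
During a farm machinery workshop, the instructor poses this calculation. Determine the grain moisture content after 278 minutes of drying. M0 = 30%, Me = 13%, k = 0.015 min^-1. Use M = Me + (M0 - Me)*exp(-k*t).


M = Me + (M0 - Me) * e^(-k*t)
  = 13 + (30 - 13) * e^(-0.015*278)
  = 13 + 17 * e^(-4.170)
  = 13 + 17 * 0.01545
  = 13 + 0.2627
  = 13.26%


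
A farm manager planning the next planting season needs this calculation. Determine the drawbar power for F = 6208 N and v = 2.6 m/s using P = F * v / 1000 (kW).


P = F * v / 1000
  = 6208 * 2.6 / 1000
  = 16140.80 / 1000
  = 16.14 kW


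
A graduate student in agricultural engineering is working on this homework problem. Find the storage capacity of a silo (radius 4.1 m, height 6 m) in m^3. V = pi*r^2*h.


V = pi * r^2 * h
  = pi * 4.1^2 * 6
  = pi * 16.81 * 6
  = 316.86 m^3


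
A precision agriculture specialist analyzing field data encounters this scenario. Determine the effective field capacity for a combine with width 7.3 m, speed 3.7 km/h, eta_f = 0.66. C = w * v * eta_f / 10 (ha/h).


C = w * v * eta_f / 10
  = 7.3 * 3.7 * 0.66 / 10
  = 17.83 / 10
  = 1.78 ha/h


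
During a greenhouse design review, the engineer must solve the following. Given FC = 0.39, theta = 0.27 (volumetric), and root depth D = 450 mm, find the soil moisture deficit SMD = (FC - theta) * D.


SMD = (FC - theta) * D
    = (0.39 - 0.27) * 450
    = 0.120 * 450
    = 54 mm


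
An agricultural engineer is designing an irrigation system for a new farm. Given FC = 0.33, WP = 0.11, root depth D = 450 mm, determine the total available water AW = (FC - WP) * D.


AW = (FC - WP) * D
   = (0.33 - 0.11) * 450
   = 0.22 * 450
   = 99 mm


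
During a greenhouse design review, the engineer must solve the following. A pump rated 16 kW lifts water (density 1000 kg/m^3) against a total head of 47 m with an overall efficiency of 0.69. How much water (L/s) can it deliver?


Q = (P * 1000 * eta) / (rho * g * H)
  = (16 * 1000 * 0.69) / (1000 * 9.81 * 47)
  = 11040 / 461070
  = 0.02394 m^3/s = 23.94 L/s


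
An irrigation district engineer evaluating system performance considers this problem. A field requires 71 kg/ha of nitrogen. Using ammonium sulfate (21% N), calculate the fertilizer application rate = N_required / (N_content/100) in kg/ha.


Rate = N_required / (N_content / 100)
     = 71 / (21 / 100)
     = 71 / 0.21
     = 338.10 kg/ha


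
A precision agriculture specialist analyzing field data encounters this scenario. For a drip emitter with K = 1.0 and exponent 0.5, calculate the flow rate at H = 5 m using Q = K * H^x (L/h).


Q = K * H^x
  = 1.0 * 5^0.5
  = 1.0 * 2.2361
  = 2.24 L/h


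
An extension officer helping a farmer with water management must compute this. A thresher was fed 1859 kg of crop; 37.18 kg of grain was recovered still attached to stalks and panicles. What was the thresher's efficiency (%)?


eta = (total - unthreshed) / total * 100
    = (1859 - 37.18) / 1859 * 100
    = 1821.82 / 1859 * 100
    = 98%


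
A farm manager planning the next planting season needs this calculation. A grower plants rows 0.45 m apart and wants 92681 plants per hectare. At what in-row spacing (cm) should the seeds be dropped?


spacing = 10000 / (row_sp * density)
        = 10000 / (0.45 * 92681)
        = 10000 / 41706.45
        = 0.23977 m = 23.98 cm


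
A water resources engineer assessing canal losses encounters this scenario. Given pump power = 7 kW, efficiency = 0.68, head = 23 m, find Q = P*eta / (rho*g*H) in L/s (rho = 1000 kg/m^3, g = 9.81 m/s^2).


Q = (P * 1000 * eta) / (rho * g * H)
  = (7 * 1000 * 0.68) / (1000 * 9.81 * 23)
  = 4760 / 225630
  = 0.02110 m^3/s = 21.10 L/s


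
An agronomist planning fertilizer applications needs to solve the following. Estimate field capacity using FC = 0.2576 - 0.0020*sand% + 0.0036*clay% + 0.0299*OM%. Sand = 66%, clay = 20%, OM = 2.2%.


FC = 0.2576 - 0.0020*66 + 0.0036*20 + 0.0299*2.2
   = 0.2576 - 0.1320 + 0.0720 + 0.0658
   = 0.2634


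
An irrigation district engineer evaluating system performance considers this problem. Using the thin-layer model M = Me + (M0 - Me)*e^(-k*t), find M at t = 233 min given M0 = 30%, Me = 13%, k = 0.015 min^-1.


M = Me + (M0 - Me) * e^(-k*t)
  = 13 + (30 - 13) * e^(-0.015*233)
  = 13 + 17 * e^(-3.495)
  = 13 + 17 * 0.03035
  = 13 + 0.5159
  = 13.52%


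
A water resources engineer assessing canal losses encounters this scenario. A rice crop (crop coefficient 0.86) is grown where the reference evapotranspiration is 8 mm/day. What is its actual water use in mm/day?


ETc = Kc * ET0
    = 0.86 * 8
    = 6.88 mm/day


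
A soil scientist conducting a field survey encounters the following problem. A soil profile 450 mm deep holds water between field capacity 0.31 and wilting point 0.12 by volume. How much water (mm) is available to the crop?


AW = (FC - WP) * D
   = (0.31 - 0.12) * 450
   = 0.19 * 450
   = 85.50 mm


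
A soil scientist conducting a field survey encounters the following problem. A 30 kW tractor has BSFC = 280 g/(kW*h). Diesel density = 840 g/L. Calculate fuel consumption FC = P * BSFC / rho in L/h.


FC = P * BSFC / rho_fuel
   = 30 * 280 / 840
   = 8400 / 840
   = 10 L/h


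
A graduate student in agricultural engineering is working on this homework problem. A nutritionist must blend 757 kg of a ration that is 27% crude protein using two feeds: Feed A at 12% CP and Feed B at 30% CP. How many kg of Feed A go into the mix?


parts_A = CP_b - target = 30 - 27 = 3
parts_B = target - CP_a = 27 - 12 = 15
total_parts = 3 + 15 = 18
Feed A = 757 * 3 / 18 = 126.17 kg
Feed B = 757 * 15 / 18 = 630.83 kg

126.17 kg


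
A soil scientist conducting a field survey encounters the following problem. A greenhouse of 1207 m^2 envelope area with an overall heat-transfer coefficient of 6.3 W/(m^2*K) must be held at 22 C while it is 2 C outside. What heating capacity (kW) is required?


dT = 22 - (2) = 20 K
Q = U * A * dT
  = 6.3 * 1207 * 20
  = 152082 W = 152.08 kW


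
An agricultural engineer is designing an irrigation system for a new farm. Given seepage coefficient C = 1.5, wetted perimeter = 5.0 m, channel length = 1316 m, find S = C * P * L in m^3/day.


S = C * P * L
  = 1.5 * 5.0 * 1316
  = 9870 m^3/day


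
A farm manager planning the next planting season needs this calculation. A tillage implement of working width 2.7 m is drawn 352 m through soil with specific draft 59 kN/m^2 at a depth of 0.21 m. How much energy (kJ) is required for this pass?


E = k * d * w * L
  = 59 * 0.21 * 2.7 * 352
  = 11775.46 kJ


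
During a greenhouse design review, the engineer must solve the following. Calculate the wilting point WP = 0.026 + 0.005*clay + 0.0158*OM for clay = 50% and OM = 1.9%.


WP = 0.026 + 0.005*50 + 0.0158*1.9
   = 0.026 + 0.2500 + 0.0300
   = 0.3060


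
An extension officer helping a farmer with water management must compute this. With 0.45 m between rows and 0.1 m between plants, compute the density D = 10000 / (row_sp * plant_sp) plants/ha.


D = 10000 / (row_sp * plant_sp)
  = 10000 / (0.45 * 0.1)
  = 10000 / 0.0450
  = 222222.22 plants/ha


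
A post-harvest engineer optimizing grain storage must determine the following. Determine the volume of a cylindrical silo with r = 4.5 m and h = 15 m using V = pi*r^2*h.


V = pi * r^2 * h
  = pi * 4.5^2 * 15
  = pi * 20.25 * 15
  = 954.26 m^3


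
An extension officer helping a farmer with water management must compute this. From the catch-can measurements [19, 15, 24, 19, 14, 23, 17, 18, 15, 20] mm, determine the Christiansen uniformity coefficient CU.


xbar = 184 / 10 = 18.400
sum|xi - xbar| = 26
CU = 100 * (1 - 26 / (10 * 18.400))
   = 100 * (1 - 0.1413)
   = 85.87%


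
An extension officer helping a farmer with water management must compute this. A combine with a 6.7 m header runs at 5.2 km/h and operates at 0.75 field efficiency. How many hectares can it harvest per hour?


C = w * v * eta_f / 10
  = 6.7 * 5.2 * 0.75 / 10
  = 26.13 / 10
  = 2.61 ha/h


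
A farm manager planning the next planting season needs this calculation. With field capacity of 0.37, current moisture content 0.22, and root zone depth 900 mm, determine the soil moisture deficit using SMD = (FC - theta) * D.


SMD = (FC - theta) * D
    = (0.37 - 0.22) * 900
    = 0.150 * 900
    = 135 mm


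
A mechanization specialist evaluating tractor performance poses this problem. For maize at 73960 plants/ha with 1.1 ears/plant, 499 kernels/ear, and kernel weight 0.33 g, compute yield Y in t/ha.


Y = density * ears * kernels * kw
  = 73960 * 1.1 * 499 * 0.33 g/ha
  = 13396892.52 g/ha
  = 13396.89 kg/ha = 13.40 t/ha


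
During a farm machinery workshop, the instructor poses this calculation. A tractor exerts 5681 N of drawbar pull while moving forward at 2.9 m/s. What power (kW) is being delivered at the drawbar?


P = F * v / 1000
  = 5681 * 2.9 / 1000
  = 16474.90 / 1000
  = 16.47 kW


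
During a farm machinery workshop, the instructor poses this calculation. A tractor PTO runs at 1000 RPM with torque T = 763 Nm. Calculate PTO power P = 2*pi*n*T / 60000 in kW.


P = 2*pi*n*T / 60000
  = 2*pi * 1000 * 763 / 60000
  = 4794070.39 / 60000
  = 79.90 kW


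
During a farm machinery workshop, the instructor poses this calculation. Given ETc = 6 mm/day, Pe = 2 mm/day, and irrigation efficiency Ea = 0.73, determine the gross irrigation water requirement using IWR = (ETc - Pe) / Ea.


IWR = (ETc - Pe) / Ea
    = (6 - 2) / 0.73
    = 4 / 0.73
    = 5.48 mm/day


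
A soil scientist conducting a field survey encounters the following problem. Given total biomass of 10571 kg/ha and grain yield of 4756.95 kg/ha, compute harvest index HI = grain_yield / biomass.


HI = grain_yield / biomass
   = 4756.95 / 10571
   = 0.45


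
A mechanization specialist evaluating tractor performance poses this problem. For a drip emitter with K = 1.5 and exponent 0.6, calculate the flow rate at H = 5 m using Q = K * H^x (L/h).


Q = K * H^x
  = 1.5 * 5^0.6
  = 1.5 * 2.6265
  = 3.94 L/h


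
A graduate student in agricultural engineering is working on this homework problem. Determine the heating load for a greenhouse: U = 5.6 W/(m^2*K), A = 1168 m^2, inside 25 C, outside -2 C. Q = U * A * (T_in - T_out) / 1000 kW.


dT = 25 - (-2) = 27 K
Q = U * A * dT
  = 5.6 * 1168 * 27
  = 176601.60 W = 176.60 kW


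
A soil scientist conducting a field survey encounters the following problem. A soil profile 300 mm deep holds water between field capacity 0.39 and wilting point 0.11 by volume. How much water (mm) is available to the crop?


AW = (FC - WP) * D
   = (0.39 - 0.11) * 300
   = 0.28 * 300
   = 84 mm


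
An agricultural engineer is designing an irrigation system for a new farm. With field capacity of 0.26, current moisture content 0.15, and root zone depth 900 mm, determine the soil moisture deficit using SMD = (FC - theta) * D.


SMD = (FC - theta) * D
    = (0.26 - 0.15) * 900
    = 0.110 * 900
    = 99 mm


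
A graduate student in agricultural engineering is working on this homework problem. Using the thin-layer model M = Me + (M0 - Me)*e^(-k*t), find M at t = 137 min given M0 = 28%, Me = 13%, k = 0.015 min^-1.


M = Me + (M0 - Me) * e^(-k*t)
  = 13 + (28 - 13) * e^(-0.015*137)
  = 13 + 15 * e^(-2.055)
  = 13 + 15 * 0.12809
  = 13 + 1.9214
  = 14.92%


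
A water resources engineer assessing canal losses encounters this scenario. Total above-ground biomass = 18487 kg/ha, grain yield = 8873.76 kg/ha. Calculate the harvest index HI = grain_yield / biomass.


HI = grain_yield / biomass
   = 8873.76 / 18487
   = 0.48


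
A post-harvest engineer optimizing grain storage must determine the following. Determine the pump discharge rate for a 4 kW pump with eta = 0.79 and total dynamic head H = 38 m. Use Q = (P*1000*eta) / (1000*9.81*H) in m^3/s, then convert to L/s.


Q = (P * 1000 * eta) / (rho * g * H)
  = (4 * 1000 * 0.79) / (1000 * 9.81 * 38)
  = 3160 / 372780
  = 0.00848 m^3/s = 8.48 L/s


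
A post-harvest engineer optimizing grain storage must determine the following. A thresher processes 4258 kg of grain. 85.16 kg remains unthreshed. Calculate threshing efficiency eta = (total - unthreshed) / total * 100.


eta = (total - unthreshed) / total * 100
    = (4258 - 85.16) / 4258 * 100
    = 4172.84 / 4258 * 100
    = 98%


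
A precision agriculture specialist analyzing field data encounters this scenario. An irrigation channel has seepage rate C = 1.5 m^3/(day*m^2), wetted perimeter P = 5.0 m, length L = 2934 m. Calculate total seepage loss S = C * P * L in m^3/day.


S = C * P * L
  = 1.5 * 5.0 * 2934
  = 22005 m^3/day


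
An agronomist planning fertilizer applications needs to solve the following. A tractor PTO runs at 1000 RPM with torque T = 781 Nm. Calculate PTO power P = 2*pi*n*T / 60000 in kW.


P = 2*pi*n*T / 60000
  = 2*pi * 1000 * 781 / 60000
  = 4907167.72 / 60000
  = 81.79 kW


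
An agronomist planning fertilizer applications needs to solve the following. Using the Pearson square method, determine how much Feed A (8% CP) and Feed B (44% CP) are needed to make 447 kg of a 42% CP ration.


parts_A = CP_b - target = 44 - 42 = 2
parts_B = target - CP_a = 42 - 8 = 34
total_parts = 2 + 34 = 36
Feed A = 447 * 2 / 36 = 24.83 kg
Feed B = 447 * 34 / 36 = 422.17 kg

24.83 kg


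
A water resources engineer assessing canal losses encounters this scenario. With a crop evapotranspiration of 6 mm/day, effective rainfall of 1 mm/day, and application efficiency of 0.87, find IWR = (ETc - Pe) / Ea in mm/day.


IWR = (ETc - Pe) / Ea
    = (6 - 1) / 0.87
    = 5 / 0.87
    = 5.75 mm/day


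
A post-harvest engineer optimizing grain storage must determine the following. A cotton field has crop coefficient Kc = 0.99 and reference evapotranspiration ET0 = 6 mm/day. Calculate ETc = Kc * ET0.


ETc = Kc * ET0
    = 0.99 * 6
    = 5.94 mm/day


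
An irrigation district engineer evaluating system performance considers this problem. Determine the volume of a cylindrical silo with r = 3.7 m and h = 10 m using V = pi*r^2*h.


V = pi * r^2 * h
  = pi * 3.7^2 * 10
  = pi * 13.69 * 10
  = 430.08 m^3


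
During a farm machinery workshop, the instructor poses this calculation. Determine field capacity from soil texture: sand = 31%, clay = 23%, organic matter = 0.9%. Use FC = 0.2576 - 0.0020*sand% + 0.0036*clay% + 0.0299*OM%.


FC = 0.2576 - 0.0020*31 + 0.0036*23 + 0.0299*0.9
   = 0.2576 - 0.0620 + 0.0828 + 0.0269
   = 0.3053


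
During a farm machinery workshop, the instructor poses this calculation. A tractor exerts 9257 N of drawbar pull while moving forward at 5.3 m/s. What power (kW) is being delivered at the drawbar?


P = F * v / 1000
  = 9257 * 5.3 / 1000
  = 49062.10 / 1000
  = 49.06 kW


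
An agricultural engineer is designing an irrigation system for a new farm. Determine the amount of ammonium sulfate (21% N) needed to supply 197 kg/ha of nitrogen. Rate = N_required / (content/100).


Rate = N_required / (N_content / 100)
     = 197 / (21 / 100)
     = 197 / 0.21
     = 938.10 kg/ha


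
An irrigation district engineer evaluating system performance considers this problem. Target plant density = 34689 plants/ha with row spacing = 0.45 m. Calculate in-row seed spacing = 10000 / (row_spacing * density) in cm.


spacing = 10000 / (row_sp * density)
        = 10000 / (0.45 * 34689)
        = 10000 / 15610.05
        = 0.64061 m = 64.06 cm


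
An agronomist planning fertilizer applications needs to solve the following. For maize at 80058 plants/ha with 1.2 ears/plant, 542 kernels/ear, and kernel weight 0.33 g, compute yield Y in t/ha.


Y = density * ears * kernels * kw
  = 80058 * 1.2 * 542 * 0.33 g/ha
  = 17183008.66 g/ha
  = 17183.01 kg/ha = 17.18 t/ha


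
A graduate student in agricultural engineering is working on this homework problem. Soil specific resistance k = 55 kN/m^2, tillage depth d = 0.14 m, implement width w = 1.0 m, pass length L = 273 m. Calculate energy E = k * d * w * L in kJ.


E = k * d * w * L
  = 55 * 0.14 * 1.0 * 273
  = 2102.10 kJ


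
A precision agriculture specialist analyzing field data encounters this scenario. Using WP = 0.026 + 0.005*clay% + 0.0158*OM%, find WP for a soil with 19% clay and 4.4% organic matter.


WP = 0.026 + 0.005*19 + 0.0158*4.4
   = 0.026 + 0.0950 + 0.0695
   = 0.1905


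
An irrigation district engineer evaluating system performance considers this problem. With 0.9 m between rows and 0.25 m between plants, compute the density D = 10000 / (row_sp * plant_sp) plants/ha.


D = 10000 / (row_sp * plant_sp)
  = 10000 / (0.9 * 0.25)
  = 10000 / 0.2250
  = 44444.44 plants/ha


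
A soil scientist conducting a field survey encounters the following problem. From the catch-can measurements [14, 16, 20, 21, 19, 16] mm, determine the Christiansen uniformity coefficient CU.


xbar = 106 / 6 = 17.667
sum|xi - xbar| = 14
CU = 100 * (1 - 14 / (6 * 17.667))
   = 100 * (1 - 0.1321)
   = 86.79%


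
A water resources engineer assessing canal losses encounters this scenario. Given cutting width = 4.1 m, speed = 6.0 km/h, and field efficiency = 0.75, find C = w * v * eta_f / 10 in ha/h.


C = w * v * eta_f / 10
  = 4.1 * 6.0 * 0.75 / 10
  = 18.45 / 10
  = 1.85 ha/h


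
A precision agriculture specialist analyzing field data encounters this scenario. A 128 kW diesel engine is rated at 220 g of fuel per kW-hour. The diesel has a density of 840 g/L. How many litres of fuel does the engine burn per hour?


FC = P * BSFC / rho_fuel
   = 128 * 220 / 840
   = 28160 / 840
   = 33.52 L/h


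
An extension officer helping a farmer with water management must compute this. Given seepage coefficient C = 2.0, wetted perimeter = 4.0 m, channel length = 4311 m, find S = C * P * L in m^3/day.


S = C * P * L
  = 2.0 * 4.0 * 4311
  = 34488 m^3/day


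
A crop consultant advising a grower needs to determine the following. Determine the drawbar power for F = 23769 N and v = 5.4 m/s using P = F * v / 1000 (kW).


P = F * v / 1000
  = 23769 * 5.4 / 1000
  = 128352.60 / 1000
  = 128.35 kW


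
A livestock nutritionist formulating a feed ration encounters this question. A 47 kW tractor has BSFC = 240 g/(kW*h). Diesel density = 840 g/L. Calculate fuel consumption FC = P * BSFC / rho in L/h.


FC = P * BSFC / rho_fuel
   = 47 * 240 / 840
   = 11280 / 840
   = 13.43 L/h


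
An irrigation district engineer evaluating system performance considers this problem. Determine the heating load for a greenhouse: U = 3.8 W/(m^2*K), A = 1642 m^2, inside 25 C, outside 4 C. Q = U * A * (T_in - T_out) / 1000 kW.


dT = 25 - (4) = 21 K
Q = U * A * dT
  = 3.8 * 1642 * 21
  = 131031.60 W = 131.03 kW


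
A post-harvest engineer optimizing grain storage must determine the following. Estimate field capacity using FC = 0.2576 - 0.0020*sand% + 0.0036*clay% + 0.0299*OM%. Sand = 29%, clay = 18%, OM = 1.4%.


FC = 0.2576 - 0.0020*29 + 0.0036*18 + 0.0299*1.4
   = 0.2576 - 0.0580 + 0.0648 + 0.0419
   = 0.3063


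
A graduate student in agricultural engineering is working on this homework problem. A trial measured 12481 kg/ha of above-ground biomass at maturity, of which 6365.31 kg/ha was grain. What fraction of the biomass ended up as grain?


HI = grain_yield / biomass
   = 6365.31 / 12481
   = 0.51


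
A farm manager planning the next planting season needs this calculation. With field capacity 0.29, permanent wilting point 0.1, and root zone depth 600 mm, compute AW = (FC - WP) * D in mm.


AW = (FC - WP) * D
   = (0.29 - 0.1) * 600
   = 0.19 * 600
   = 114 mm


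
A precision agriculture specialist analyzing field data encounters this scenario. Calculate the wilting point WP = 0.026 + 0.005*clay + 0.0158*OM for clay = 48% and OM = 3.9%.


WP = 0.026 + 0.005*48 + 0.0158*3.9
   = 0.026 + 0.2400 + 0.0616
   = 0.3276


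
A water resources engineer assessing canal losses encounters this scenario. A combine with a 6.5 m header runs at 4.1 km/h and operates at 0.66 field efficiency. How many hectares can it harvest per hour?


C = w * v * eta_f / 10
  = 6.5 * 4.1 * 0.66 / 10
  = 17.59 / 10
  = 1.76 ha/h


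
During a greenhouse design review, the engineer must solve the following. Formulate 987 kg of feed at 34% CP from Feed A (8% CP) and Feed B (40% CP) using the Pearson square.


parts_A = CP_b - target = 40 - 34 = 6
parts_B = target - CP_a = 34 - 8 = 26
total_parts = 6 + 26 = 32
Feed A = 987 * 6 / 32 = 185.06 kg
Feed B = 987 * 26 / 32 = 801.94 kg

185.06 kg


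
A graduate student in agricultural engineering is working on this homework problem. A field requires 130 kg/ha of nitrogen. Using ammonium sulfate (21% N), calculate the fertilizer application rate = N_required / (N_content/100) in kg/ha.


Rate = N_required / (N_content / 100)
     = 130 / (21 / 100)
     = 130 / 0.21
     = 619.05 kg/ha


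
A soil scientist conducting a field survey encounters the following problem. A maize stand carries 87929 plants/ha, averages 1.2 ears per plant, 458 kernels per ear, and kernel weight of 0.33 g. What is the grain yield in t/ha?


Y = density * ears * kernels * kw
  = 87929 * 1.2 * 458 * 0.33 g/ha
  = 15947506.87 g/ha
  = 15947.51 kg/ha = 15.95 t/ha


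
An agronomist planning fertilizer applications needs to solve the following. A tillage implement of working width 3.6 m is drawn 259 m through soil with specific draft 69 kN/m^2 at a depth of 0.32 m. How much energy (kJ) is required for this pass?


E = k * d * w * L
  = 69 * 0.32 * 3.6 * 259
  = 20587.39 kJ


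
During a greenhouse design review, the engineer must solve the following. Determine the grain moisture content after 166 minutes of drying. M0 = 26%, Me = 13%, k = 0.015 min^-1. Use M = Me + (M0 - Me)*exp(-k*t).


M = Me + (M0 - Me) * e^(-k*t)
  = 13 + (26 - 13) * e^(-0.015*166)
  = 13 + 13 * e^(-2.490)
  = 13 + 13 * 0.08291
  = 13 + 1.0778
  = 14.08%


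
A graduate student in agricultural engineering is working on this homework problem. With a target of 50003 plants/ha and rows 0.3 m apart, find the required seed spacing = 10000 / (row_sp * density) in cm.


spacing = 10000 / (row_sp * density)
        = 10000 / (0.3 * 50003)
        = 10000 / 15000.90
        = 0.66663 m = 66.66 cm


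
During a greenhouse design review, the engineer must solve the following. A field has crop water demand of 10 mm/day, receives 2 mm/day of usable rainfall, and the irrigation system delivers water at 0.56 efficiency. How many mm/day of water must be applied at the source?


IWR = (ETc - Pe) / Ea
    = (10 - 2) / 0.56
    = 8 / 0.56
    = 14.29 mm/day


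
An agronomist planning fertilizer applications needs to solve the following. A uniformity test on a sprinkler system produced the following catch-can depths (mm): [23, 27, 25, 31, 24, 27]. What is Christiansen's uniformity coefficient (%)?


xbar = 157 / 6 = 26.167
sum|xi - xbar| = 13
CU = 100 * (1 - 13 / (6 * 26.167))
   = 100 * (1 - 0.0828)
   = 91.72%


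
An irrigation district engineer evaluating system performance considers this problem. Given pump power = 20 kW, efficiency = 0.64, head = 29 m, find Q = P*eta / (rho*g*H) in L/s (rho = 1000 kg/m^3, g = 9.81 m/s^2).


Q = (P * 1000 * eta) / (rho * g * H)
  = (20 * 1000 * 0.64) / (1000 * 9.81 * 29)
  = 12800 / 284490
  = 0.04499 m^3/s = 44.99 L/s


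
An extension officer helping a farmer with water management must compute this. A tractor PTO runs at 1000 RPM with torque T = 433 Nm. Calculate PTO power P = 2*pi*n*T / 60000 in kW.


P = 2*pi*n*T / 60000
  = 2*pi * 1000 * 433 / 60000
  = 2720619.24 / 60000
  = 45.34 kW


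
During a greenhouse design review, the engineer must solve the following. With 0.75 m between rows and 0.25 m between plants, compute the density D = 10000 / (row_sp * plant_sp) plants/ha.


D = 10000 / (row_sp * plant_sp)
  = 10000 / (0.75 * 0.25)
  = 10000 / 0.1875
  = 53333.33 plants/ha


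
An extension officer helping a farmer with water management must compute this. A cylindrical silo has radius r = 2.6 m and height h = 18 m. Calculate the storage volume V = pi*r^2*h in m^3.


V = pi * r^2 * h
  = pi * 2.6^2 * 18
  = pi * 6.76 * 18
  = 382.27 m^3


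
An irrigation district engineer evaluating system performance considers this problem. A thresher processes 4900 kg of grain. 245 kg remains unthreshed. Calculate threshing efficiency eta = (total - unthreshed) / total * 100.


eta = (total - unthreshed) / total * 100
    = (4900 - 245) / 4900 * 100
    = 4655 / 4900 * 100
    = 95%


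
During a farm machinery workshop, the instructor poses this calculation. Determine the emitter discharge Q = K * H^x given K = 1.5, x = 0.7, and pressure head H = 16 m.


Q = K * H^x
  = 1.5 * 16^0.7
  = 1.5 * 6.9644
  = 10.45 L/h


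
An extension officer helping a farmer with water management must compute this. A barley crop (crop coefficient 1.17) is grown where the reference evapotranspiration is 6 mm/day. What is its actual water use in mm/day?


ETc = Kc * ET0
    = 1.17 * 6
    = 7.02 mm/day


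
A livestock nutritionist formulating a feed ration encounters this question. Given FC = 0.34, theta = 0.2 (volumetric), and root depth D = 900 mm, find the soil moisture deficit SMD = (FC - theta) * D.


SMD = (FC - theta) * D
    = (0.34 - 0.2) * 900
    = 0.140 * 900
    = 126 mm


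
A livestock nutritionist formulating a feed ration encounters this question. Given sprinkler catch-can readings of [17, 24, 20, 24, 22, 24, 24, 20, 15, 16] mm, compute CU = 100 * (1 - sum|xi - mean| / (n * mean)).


xbar = 206 / 10 = 20.600
sum|xi - xbar| = 30
CU = 100 * (1 - 30 / (10 * 20.600))
   = 100 * (1 - 0.1456)
   = 85.44%


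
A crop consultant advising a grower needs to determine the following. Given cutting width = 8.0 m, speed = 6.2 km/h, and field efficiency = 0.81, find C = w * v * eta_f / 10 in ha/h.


C = w * v * eta_f / 10
  = 8.0 * 6.2 * 0.81 / 10
  = 40.18 / 10
  = 4.02 ha/h


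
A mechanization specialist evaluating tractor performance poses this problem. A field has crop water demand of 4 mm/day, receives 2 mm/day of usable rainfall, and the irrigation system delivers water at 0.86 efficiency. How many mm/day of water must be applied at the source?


IWR = (ETc - Pe) / Ea
    = (4 - 2) / 0.86
    = 2 / 0.86
    = 2.33 mm/day


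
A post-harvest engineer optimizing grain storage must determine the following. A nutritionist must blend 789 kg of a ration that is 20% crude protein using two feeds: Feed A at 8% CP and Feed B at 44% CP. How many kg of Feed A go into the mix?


parts_A = CP_b - target = 44 - 20 = 24
parts_B = target - CP_a = 20 - 8 = 12
total_parts = 24 + 12 = 36
Feed A = 789 * 24 / 36 = 526 kg
Feed B = 789 * 12 / 36 = 263 kg

526 kg


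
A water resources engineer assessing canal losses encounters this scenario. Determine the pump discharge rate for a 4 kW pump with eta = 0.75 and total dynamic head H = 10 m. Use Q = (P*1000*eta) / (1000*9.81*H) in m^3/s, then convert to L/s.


Q = (P * 1000 * eta) / (rho * g * H)
  = (4 * 1000 * 0.75) / (1000 * 9.81 * 10)
  = 3000 / 98100
  = 0.03058 m^3/s = 30.58 L/s


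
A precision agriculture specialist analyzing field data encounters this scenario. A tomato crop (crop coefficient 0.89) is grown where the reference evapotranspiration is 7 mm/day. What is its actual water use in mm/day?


ETc = Kc * ET0
    = 0.89 * 7
    = 6.23 mm/day


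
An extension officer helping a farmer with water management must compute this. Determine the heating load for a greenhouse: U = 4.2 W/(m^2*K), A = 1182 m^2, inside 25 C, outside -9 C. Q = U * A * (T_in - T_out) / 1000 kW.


dT = 25 - (-9) = 34 K
Q = U * A * dT
  = 4.2 * 1182 * 34
  = 168789.60 W = 168.79 kW


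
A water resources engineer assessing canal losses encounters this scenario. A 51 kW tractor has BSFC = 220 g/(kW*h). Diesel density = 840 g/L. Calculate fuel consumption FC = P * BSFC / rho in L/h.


FC = P * BSFC / rho_fuel
   = 51 * 220 / 840
   = 11220 / 840
   = 13.36 L/h


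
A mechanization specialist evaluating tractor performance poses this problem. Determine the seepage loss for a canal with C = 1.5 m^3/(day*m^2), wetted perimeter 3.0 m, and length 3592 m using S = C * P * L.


S = C * P * L
  = 1.5 * 3.0 * 3592
  = 16164 m^3/day


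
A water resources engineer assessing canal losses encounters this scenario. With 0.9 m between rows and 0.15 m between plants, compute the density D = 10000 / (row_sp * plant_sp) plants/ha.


D = 10000 / (row_sp * plant_sp)
  = 10000 / (0.9 * 0.15)
  = 10000 / 0.1350
  = 74074.07 plants/ha


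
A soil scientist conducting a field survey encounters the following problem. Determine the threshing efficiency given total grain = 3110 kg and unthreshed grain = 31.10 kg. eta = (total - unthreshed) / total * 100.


eta = (total - unthreshed) / total * 100
    = (3110 - 31.10) / 3110 * 100
    = 3078.90 / 3110 * 100
    = 99%


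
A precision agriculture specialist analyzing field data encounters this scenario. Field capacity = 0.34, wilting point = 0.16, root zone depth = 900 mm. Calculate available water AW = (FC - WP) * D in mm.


AW = (FC - WP) * D
   = (0.34 - 0.16) * 900
   = 0.18 * 900
   = 162 mm


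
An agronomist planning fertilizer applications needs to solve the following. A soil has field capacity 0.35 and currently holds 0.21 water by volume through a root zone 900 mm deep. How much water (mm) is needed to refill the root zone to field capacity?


SMD = (FC - theta) * D
    = (0.35 - 0.21) * 900
    = 0.140 * 900
    = 126 mm


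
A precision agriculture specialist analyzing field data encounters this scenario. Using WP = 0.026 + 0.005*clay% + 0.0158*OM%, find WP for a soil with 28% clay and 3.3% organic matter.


WP = 0.026 + 0.005*28 + 0.0158*3.3
   = 0.026 + 0.1400 + 0.0521
   = 0.2181


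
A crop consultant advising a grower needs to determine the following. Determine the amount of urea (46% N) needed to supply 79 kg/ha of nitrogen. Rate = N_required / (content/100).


Rate = N_required / (N_content / 100)
     = 79 / (46 / 100)
     = 79 / 0.46
     = 171.74 kg/ha


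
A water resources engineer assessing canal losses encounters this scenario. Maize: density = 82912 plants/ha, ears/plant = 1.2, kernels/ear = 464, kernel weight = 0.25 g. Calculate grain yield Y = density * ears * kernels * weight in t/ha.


Y = density * ears * kernels * kw
  = 82912 * 1.2 * 464 * 0.25 g/ha
  = 11541350.40 g/ha
  = 11541.35 kg/ha = 11.54 t/ha


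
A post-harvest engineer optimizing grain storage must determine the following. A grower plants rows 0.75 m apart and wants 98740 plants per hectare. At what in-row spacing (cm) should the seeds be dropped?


spacing = 10000 / (row_sp * density)
        = 10000 / (0.75 * 98740)
        = 10000 / 74055
        = 0.13503 m = 13.50 cm


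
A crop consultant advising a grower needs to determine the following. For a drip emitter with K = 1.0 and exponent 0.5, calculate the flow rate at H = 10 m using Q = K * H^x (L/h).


Q = K * H^x
  = 1.0 * 10^0.5
  = 1.0 * 3.1623
  = 3.16 L/h


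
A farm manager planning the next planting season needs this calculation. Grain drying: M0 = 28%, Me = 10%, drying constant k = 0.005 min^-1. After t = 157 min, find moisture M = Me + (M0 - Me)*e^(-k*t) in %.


M = Me + (M0 - Me) * e^(-k*t)
  = 10 + (28 - 10) * e^(-0.005*157)
  = 10 + 18 * e^(-0.785)
  = 10 + 18 * 0.45612
  = 10 + 8.2102
  = 18.21%


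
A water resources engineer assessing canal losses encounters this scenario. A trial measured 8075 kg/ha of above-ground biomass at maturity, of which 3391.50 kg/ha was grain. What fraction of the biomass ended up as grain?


HI = grain_yield / biomass
   = 3391.50 / 8075
   = 0.42


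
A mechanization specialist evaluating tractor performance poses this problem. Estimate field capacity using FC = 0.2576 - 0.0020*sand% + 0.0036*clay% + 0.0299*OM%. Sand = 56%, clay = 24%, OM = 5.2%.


FC = 0.2576 - 0.0020*56 + 0.0036*24 + 0.0299*5.2
   = 0.2576 - 0.1120 + 0.0864 + 0.1555
   = 0.3875


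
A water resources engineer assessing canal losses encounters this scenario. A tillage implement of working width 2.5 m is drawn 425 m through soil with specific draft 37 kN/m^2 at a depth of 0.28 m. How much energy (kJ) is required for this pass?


E = k * d * w * L
  = 37 * 0.28 * 2.5 * 425
  = 11007.50 kJ


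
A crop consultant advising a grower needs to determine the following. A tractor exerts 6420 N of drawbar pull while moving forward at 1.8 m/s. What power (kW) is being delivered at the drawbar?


P = F * v / 1000
  = 6420 * 1.8 / 1000
  = 11556 / 1000
  = 11.56 kW


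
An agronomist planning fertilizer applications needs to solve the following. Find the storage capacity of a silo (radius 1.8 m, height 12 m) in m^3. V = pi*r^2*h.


V = pi * r^2 * h
  = pi * 1.8^2 * 12
  = pi * 3.24 * 12
  = 122.15 m^3


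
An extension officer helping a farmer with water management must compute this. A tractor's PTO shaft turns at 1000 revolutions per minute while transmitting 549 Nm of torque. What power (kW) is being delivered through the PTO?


P = 2*pi*n*T / 60000
  = 2*pi * 1000 * 549 / 60000
  = 3449468.73 / 60000
  = 57.49 kW


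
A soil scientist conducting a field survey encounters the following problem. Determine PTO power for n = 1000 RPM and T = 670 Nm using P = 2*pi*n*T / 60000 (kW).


P = 2*pi*n*T / 60000
  = 2*pi * 1000 * 670 / 60000
  = 4209734.16 / 60000
  = 70.16 kW


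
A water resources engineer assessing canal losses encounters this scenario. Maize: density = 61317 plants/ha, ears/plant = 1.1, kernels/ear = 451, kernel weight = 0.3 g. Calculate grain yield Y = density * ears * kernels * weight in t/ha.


Y = density * ears * kernels * kw
  = 61317 * 1.1 * 451 * 0.3 g/ha
  = 9125809.11 g/ha
  = 9125.81 kg/ha = 9.13 t/ha


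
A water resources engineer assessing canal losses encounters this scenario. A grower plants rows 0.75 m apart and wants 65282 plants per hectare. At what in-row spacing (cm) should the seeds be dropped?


spacing = 10000 / (row_sp * density)
        = 10000 / (0.75 * 65282)
        = 10000 / 48961.50
        = 0.20424 m = 20.42 cm


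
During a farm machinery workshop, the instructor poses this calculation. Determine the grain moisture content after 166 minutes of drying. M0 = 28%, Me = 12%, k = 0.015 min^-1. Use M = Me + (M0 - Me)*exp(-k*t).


M = Me + (M0 - Me) * e^(-k*t)
  = 12 + (28 - 12) * e^(-0.015*166)
  = 12 + 16 * e^(-2.490)
  = 12 + 16 * 0.08291
  = 12 + 1.3266
  = 13.33%


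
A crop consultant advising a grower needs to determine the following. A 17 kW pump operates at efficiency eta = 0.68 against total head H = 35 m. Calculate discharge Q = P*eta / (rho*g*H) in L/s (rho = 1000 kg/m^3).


Q = (P * 1000 * eta) / (rho * g * H)
  = (17 * 1000 * 0.68) / (1000 * 9.81 * 35)
  = 11560 / 343350
  = 0.03367 m^3/s = 33.67 L/s


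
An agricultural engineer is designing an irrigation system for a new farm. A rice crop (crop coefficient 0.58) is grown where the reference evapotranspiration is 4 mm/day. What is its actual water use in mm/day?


ETc = Kc * ET0
    = 0.58 * 4
    = 2.32 mm/day


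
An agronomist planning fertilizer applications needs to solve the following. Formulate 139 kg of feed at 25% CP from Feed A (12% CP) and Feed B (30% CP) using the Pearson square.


parts_A = CP_b - target = 30 - 25 = 5
parts_B = target - CP_a = 25 - 12 = 13
total_parts = 5 + 13 = 18
Feed A = 139 * 5 / 18 = 38.61 kg
Feed B = 139 * 13 / 18 = 100.39 kg

38.61 kg


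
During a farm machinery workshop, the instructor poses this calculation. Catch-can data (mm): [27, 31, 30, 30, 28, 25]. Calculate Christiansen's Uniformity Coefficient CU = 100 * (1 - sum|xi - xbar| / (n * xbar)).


xbar = 171 / 6 = 28.500
sum|xi - xbar| = 11
CU = 100 * (1 - 11 / (6 * 28.500))
   = 100 * (1 - 0.0643)
   = 93.57%


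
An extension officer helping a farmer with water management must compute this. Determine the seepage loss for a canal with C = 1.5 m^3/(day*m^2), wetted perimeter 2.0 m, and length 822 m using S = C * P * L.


S = C * P * L
  = 1.5 * 2.0 * 822
  = 2466 m^3/day


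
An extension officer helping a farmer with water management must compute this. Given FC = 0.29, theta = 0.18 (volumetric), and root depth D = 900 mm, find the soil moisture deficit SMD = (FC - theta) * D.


SMD = (FC - theta) * D
    = (0.29 - 0.18) * 900
    = 0.110 * 900
    = 99 mm


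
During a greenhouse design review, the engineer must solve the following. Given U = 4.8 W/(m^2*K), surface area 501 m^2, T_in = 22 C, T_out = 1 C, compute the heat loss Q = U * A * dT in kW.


dT = 22 - (1) = 21 K
Q = U * A * dT
  = 4.8 * 501 * 21
  = 50500.80 W = 50.50 kW
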